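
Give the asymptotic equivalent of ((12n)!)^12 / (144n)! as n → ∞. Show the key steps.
((12n)!)^12/(144n)! ~ ((2π·12n)^(11/2) / sqrt(12)) · 12^(−12·12n)  →  0

Write N = 12n. Stirling: N! ~ sqrt(2π N)(N/e)^N and (12N)! ~ sqrt(2π·12N)·(12N/e)^(12N).
  (N!)^12/(12N)! ~ (2π N)^(12/2) (N/e)^(12N) / [sqrt(2π·12N) (12N/e)^(12N)]
     = (2π N)^(12/2) / sqrt(2π·12N) · (N/(12N))^(12N)
     = (2π N)^((12−1)/2) / sqrt(12) · 12^(−12N).
Since 12^12 > 1, the factor 12^(−12N) decays exponentially, so the ratio → 0. Substituting N = 12n gives the stated form.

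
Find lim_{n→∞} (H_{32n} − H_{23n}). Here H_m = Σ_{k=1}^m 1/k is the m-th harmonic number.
lim = ln(32/23)

Euler-Maclaurin gives H_m = ln m + γ + 1/(2m) + O(1/m^2). The γ and O(1/m) terms cancel in the difference:
  H_{32n} − H_{23n} = ln(32n) − ln(23n) + O(1/n) = ln(32/23) + O(1/n).
Hence the limit is ln(32/23).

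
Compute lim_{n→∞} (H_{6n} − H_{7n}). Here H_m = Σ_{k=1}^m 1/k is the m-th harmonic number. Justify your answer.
lim = ln(6/7)

Euler-Maclaurin gives H_m = ln m + γ + 1/(2m) + O(1/m^2). The γ and O(1/m) terms cancel in the difference:
  H_{6n} − H_{7n} = ln(6n) − ln(7n) + O(1/n) = ln(6/7) + O(1/n).
Hence the limit is ln(6/7).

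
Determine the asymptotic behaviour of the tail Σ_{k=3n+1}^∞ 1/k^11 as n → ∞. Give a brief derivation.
Σ_{k>3n} 1/k^11 ~ 1/(10 · (3n)^10)

Compare to the integral: ∫_{3n}^∞ x^(−11) dx = [−x^(−10)/10]_{3n}^∞ = 1/((11−1)·(3n)^10). Euler-Maclaurin then gives
  Σ_{k>3n} 1/k^11 = ∫_{3n}^∞ dx/x^11 − 1/(2·(3n)^11) + O(1/(3n)^12).
(Equivalently this is ζ(11) − Σ_{k≤3n} 1/k^11.)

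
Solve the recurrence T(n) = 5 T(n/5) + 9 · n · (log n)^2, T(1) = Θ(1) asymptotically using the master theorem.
T(n) = Θ(n · (log n)^3)

Here log_5 5 = 1 and f(n) = 9 · n · (log n)^2 = Θ(n^(log_5 5) · (log n)^2). This is the extended Case 2 of the master theorem (f matches the critical exponent up to log factors), giving T(n) = Θ(n^(log_5 5) · (log n)^(2+1)) = Θ(n · (log n)^3).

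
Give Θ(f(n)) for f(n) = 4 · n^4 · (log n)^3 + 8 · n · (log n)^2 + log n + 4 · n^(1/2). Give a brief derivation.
f(n) ∈ Θ(n^4 · (log n)^3)

Compare the terms by growth order. For large n, n^a · (log n)^b dominates n^a' · (log n)^b' iff a > a', or (a = a' and b > b'). Ranking the 4 terms shows the dominant one is 4 · n^4 · (log n)^3. Hence f(n) ∈ Θ(n^4 · (log n)^3).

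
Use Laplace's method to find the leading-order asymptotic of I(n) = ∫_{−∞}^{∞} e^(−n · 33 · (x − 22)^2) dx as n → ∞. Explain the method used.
I(n) = sqrt(π/(33n))

Here φ(x) = 33 · (x − 22)^2 has its unique minimum at x* = 22 with φ(x*) = 0 and φ''(x*) = 66. Laplace's method gives
  I(n) ~ e^(−n φ(x*)) · sqrt(2π / (n · φ''(x*))) = sqrt(2π / (66n)) = sqrt(π/(33n)).
This is exact: substituting u = (x − 22)·sqrt(33n) gives I(n) = (1/sqrt(33n)) ∫_{−∞}^{∞} e^(−u^2) du = sqrt(π/(33n)).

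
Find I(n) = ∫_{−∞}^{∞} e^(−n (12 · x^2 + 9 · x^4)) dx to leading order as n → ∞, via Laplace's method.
I(n) ~ sqrt(π/(12n))

φ(x) = 12 · x^2 + 9 · x^4 has its unique global minimum at x* = 0 (since φ'(x) = 24x + 36x^3 = 0 only at x = 0 for real x with both coefficients positive, and φ → ∞ as |x| → ∞). At x* = 0, φ(0) = 0 and φ''(0) = 24. Laplace's method then gives
  I(n) ~ sqrt(2π / (n · φ''(0))) · e^(−n φ(0)) = sqrt(2π / (24n)) = sqrt(π/(12n)).
The 9 · x^4 term contributes only at subleading order (an O(1/n) relative correction).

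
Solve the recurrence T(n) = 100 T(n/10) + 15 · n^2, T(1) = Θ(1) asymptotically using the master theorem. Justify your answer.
T(n) = Θ(n^2 log n)

log_10 100 = 2, and f(n) = 15 · n^2 = Θ(n^(log_10 100)). This is Case 2 of the master theorem: T(n) = Θ(f(n) · log n) = Θ(n^2 log n).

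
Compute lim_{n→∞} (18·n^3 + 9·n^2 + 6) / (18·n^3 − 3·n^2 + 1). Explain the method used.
lim = 18/18 = 1

For large n the leading n^3 terms dominate both numerator and denominator. Dividing top and bottom by n^3, every other term tends to 0, leaving 18/18 = 1.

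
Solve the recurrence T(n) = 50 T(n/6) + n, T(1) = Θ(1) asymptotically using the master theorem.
T(n) = Θ(n^(log_6 50))

Master theorem: compare f(n) = n to n^(log_6 50) where log_6 50 ≈ 2.183. Since 1 < log_6 50, we have f(n) = O(n^(log_6 50 − ε)) for some ε > 0 — Case 1. Hence T(n) = Θ(n^(log_6 50)).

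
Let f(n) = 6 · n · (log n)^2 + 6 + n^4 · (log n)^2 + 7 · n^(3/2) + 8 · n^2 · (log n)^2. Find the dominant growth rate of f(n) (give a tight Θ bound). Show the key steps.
f(n) ∈ Θ(n^4 · (log n)^2)

Compare the terms by growth order. For large n, n^a · (log n)^b dominates n^a' · (log n)^b' iff a > a', or (a = a' and b > b'). Ranking the 5 terms shows the dominant one is n^4 · (log n)^2. Hence f(n) ∈ Θ(n^4 · (log n)^2).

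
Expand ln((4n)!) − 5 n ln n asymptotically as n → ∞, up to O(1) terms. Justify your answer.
ln((4n)!) − 5 n ln n = −n ln n + 4(ln 4 − 1) n + (1/2) ln(2π·4n) + O(1/n)

Stirling: ln((4n)!) = 4n ln(4n) − 4n + (1/2) ln(2π·4n) + O(1/n).
Expand 4n ln(4n) = 4n (ln n + ln 4) = 4n ln n + 4n ln 4.
Subtract 5n ln n: leading term is (4 − 5) n ln n = −n ln n. The next term is 4n ln 4 − 4n = 4(ln 4 − 1) n. Then the (1/2) ln(2π·4n) correction.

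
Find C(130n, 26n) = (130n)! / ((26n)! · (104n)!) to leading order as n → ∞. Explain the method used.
C(130n, 26n) ~ (3125/256)^(26n) · sqrt(5/(8π·26n))

Write N = 26n. Apply Stirling to each factorial:
  (5N)! ~ sqrt(2π·5N) · (5N/e)^(5N),
  N! ~ sqrt(2π N) · (N/e)^N,
  (4N)! ~ sqrt(2π·4N) · (4N/e)^(4N).
The exponential factors combine to (5N)^(5N) / (N^N · (4N)^(4N)) = 5^(5N)/4^(4N) = (5^5/4^4)^N = (3125/256)^N.
The square-root prefactors combine to sqrt(2π·5N) / (sqrt(2π N)·sqrt(2π·4N)) = sqrt(5 / (2π·4·N)) = sqrt(5/(8π·26n)).
Substituting N = 26n: C(130n, 26n) ~ (3125/256)^(26n) · sqrt(5/(8π·26n)).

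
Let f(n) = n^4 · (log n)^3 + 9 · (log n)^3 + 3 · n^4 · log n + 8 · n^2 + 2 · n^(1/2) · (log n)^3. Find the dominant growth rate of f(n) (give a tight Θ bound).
f(n) ∈ Θ(n^4 · (log n)^3)

Compare the terms by growth order. For large n, n^a · (log n)^b dominates n^a' · (log n)^b' iff a > a', or (a = a' and b > b'). Ranking the 5 terms shows the dominant one is n^4 · (log n)^3. Hence f(n) ∈ Θ(n^4 · (log n)^3).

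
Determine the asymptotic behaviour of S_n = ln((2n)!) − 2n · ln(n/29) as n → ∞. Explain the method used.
S_n ~ 2n · (ln 58 − 1) + O(ln n)

Stirling: ln((2n)!) = 2n ln(2n) − 2n + O(ln n).
  S_n = 2n ln(2n) − 2n − 2n ln(n/29) + O(ln n)
      = 2n ln(2n) − 2n ln n + 2n ln 29 − 2n + O(ln n)
      = 2n ln 2 + 2n ln 29 − 2n + O(ln n)
      = 2n (ln 58 − 1) + O(ln n).
Numerically ln(58) − 1 ≈ 3.0604.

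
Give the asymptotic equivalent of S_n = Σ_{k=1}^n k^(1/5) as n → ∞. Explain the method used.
S_n ~ (5/6) · n^(6/5)

Integral comparison: Σ_{k=1}^n k^(1/5) = ∫_0^n x^(1/5) dx + O(n^(1/5)). The integral is n^(1 + 1/5) / (1 + 1/5) = n^((1+5)/5) / ((1+5)/5) = (5/6) · n^(6/5).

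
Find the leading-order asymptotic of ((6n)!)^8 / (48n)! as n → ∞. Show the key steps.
((6n)!)^8/(48n)! ~ ((2π·6n)^(7/2) / sqrt(8)) · 8^(−8·6n)  →  0

Write N = 6n. Stirling: N! ~ sqrt(2π N)(N/e)^N and (8N)! ~ sqrt(2π·8N)·(8N/e)^(8N).
  (N!)^8/(8N)! ~ (2π N)^(8/2) (N/e)^(8N) / [sqrt(2π·8N) (8N/e)^(8N)]
     = (2π N)^(8/2) / sqrt(2π·8N) · (N/(8N))^(8N)
     = (2π N)^((8−1)/2) / sqrt(8) · 8^(−8N).
Since 8^8 > 1, the factor 8^(−8N) decays exponentially, so the ratio → 0. Substituting N = 6n gives the stated form.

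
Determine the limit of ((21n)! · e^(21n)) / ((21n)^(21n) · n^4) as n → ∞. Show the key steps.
lim = 0

Stirling: (21n)! ~ sqrt(2π·21n) · (21n/e)^(21n). Hence
  (21n)! · e^(21n) / (21n)^(21n) ~ sqrt(2π·21n).
Dividing by n^4: sqrt(2π·21n) / n^4 = sqrt(2π·21) · n^((1−8)/2), so the expression behaves like sqrt(2π·21) · n^((1−8)/2) → 0.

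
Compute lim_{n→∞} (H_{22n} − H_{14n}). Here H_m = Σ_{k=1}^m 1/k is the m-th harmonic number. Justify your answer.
lim = ln(22/14) = ln(11/7)

Euler-Maclaurin gives H_m = ln m + γ + 1/(2m) + O(1/m^2). The γ and O(1/m) terms cancel in the difference:
  H_{22n} − H_{14n} = ln(22n) − ln(14n) + O(1/n) = ln(22/14) + O(1/n).
Hence the limit is ln(22/14) = ln(11/7).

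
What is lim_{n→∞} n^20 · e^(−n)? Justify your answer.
lim = 0

Exponentials with base > 1 dominate every fixed polynomial: for any fixed c, n^c / e^n → 0 as n → ∞ (e.g. by the ratio test, or since e^n grows faster than any power of n). Hence n^20 · e^(−n) = n^20 / e^n → 0.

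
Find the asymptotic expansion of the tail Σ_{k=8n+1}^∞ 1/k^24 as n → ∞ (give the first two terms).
Σ_{k>8n} 1/k^24 = 1/(23 · (8n)^23) − 1/(2 · (8n)^24) + O(1/(8n)^25)

Compare to the integral: ∫_{8n}^∞ x^(−24) dx = [−x^(−23)/23]_{8n}^∞ = 1/((24−1)·(8n)^23). The Euler-Maclaurin correction adds −f(8n)/2 = −1/(2·(8n)^24). Euler-Maclaurin then gives
  Σ_{k>8n} 1/k^24 = ∫_{8n}^∞ dx/x^24 − 1/(2·(8n)^24) + O(1/(8n)^25).
(Equivalently this is ζ(24) − Σ_{k≤8n} 1/k^24.)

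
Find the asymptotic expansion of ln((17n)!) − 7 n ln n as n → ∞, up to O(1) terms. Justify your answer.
ln((17n)!) − 7 n ln n = 10 n ln n + 17(ln 17 − 1) n + (1/2) ln(2π·17n) + O(1/n)

Stirling: ln((17n)!) = 17n ln(17n) − 17n + (1/2) ln(2π·17n) + O(1/n).
Expand 17n ln(17n) = 17n (ln n + ln 17) = 17n ln n + 17n ln 17.
Subtract 7n ln n: leading term is (17 − 7) n ln n = 10 n ln n. The next term is 17n ln 17 − 17n = 17(ln 17 − 1) n. Then the (1/2) ln(2π·17n) correction.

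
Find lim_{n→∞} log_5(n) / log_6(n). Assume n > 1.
lim = ln(6) / ln(5) = log_5(6)

Change of base: log_5(n) = ln n / ln 5 and log_6(n) = ln n / ln 6. The ratio is (ln n / ln 5) · (ln 6 / ln n) = ln 6 / ln 5, a constant independent of n. So the limit is ln 6 / ln 5 = log_5(6).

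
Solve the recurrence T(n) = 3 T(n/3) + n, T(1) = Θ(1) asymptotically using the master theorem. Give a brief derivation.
T(n) = Θ(n log n)

log_3 3 = 1, and f(n) = n = Θ(n^(log_3 3)). This is Case 2 of the master theorem: T(n) = Θ(f(n) · log n) = Θ(n log n).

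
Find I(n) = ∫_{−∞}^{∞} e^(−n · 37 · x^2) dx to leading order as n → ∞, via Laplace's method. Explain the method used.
I(n) = sqrt(π/(37n))

Here φ(x) = 37 · x^2 has its unique minimum at x* = 0 with φ(x*) = 0 and φ''(x*) = 74. Laplace's method gives
  I(n) ~ e^(−n φ(x*)) · sqrt(2π / (n · φ''(x*))) = sqrt(2π / (74n)) = sqrt(π/(37n)).
This is exact: substituting u = (x − 0)·sqrt(37n) gives I(n) = (1/sqrt(37n)) ∫_{−∞}^{∞} e^(−u^2) du = sqrt(π/(37n)).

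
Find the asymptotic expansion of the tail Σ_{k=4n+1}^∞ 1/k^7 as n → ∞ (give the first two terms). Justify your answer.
Σ_{k>4n} 1/k^7 = 1/(6 · (4n)^6) − 1/(2 · (4n)^7) + O(1/(4n)^8)

Compare to the integral: ∫_{4n}^∞ x^(−7) dx = [−x^(−6)/6]_{4n}^∞ = 1/((7−1)·(4n)^6). The Euler-Maclaurin correction adds −f(4n)/2 = −1/(2·(4n)^7). Euler-Maclaurin then gives
  Σ_{k>4n} 1/k^7 = ∫_{4n}^∞ dx/x^7 − 1/(2·(4n)^7) + O(1/(4n)^8).
(Equivalently this is ζ(7) − Σ_{k≤4n} 1/k^7.)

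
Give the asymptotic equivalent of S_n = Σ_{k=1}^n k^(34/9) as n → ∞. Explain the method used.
S_n ~ (9/43) · n^(43/9)

Integral comparison: Σ_{k=1}^n k^(34/9) = ∫_0^n x^(34/9) dx + O(n^(34/9)). The integral is n^(1 + 34/9) / (1 + 34/9) = n^((34+9)/9) / ((34+9)/9) = (9/43) · n^(43/9).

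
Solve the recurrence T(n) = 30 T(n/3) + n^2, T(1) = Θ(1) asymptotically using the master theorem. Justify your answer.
T(n) = Θ(n^(log_3 30))

Master theorem: compare f(n) = n^2 to n^(log_3 30) where log_3 30 ≈ 3.096. Since 2 < log_3 30, we have f(n) = O(n^(log_3 30 − ε)) for some ε > 0 — Case 1. Hence T(n) = Θ(n^(log_3 30)).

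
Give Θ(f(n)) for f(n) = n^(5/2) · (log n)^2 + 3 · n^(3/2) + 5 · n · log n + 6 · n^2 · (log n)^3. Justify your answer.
f(n) ∈ Θ(n^(5/2) · (log n)^2)

Compare the terms by growth order. For large n, n^a · (log n)^b dominates n^a' · (log n)^b' iff a > a', or (a = a' and b > b'). Ranking the 4 terms shows the dominant one is n^(5/2) · (log n)^2. Hence f(n) ∈ Θ(n^(5/2) · (log n)^2).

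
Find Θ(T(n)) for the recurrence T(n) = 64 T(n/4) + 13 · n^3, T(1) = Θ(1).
T(n) = Θ(n^3 log n)

log_4 64 = 3, and f(n) = 13 · n^3 = Θ(n^(log_4 64)). This is Case 2 of the master theorem: T(n) = Θ(f(n) · log n) = Θ(n^3 log n).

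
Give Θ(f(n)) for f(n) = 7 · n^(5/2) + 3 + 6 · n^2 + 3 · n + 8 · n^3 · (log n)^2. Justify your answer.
f(n) ∈ Θ(n^3 · (log n)^2)

Compare the terms by growth order. For large n, n^a · (log n)^b dominates n^a' · (log n)^b' iff a > a', or (a = a' and b > b'). Ranking the 5 terms shows the dominant one is 8 · n^3 · (log n)^2. Hence f(n) ∈ Θ(n^3 · (log n)^2).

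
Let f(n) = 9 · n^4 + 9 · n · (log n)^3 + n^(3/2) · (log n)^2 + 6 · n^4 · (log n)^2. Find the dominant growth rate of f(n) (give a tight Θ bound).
f(n) ∈ Θ(n^4 · (log n)^2)

Compare the terms by growth order. For large n, n^a · (log n)^b dominates n^a' · (log n)^b' iff a > a', or (a = a' and b > b'). Ranking the 4 terms shows the dominant one is 6 · n^4 · (log n)^2. Hence f(n) ∈ Θ(n^4 · (log n)^2).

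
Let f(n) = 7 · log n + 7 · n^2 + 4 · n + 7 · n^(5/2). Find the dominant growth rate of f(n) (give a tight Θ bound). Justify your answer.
f(n) ∈ Θ(n^(5/2))

Compare the terms by growth order. For large n, n^a · (log n)^b dominates n^a' · (log n)^b' iff a > a', or (a = a' and b > b'). Ranking the 4 terms shows the dominant one is 7 · n^(5/2). Hence f(n) ∈ Θ(n^(5/2)).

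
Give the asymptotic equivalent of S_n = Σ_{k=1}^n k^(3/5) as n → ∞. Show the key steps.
S_n ~ (5/8) · n^(8/5)

Integral comparison: Σ_{k=1}^n k^(3/5) = ∫_0^n x^(3/5) dx + O(n^(3/5)). The integral is n^(1 + 3/5) / (1 + 3/5) = n^((3+5)/5) / ((3+5)/5) = (5/8) · n^(8/5).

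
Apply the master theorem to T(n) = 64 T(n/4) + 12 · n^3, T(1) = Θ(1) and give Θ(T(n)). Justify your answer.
T(n) = Θ(n^3 log n)

log_4 64 = 3, and f(n) = 12 · n^3 = Θ(n^(log_4 64)). This is Case 2 of the master theorem: T(n) = Θ(f(n) · log n) = Θ(n^3 log n).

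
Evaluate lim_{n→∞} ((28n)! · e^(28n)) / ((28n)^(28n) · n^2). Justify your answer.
lim = 0

Stirling: (28n)! ~ sqrt(2π·28n) · (28n/e)^(28n). Hence
  (28n)! · e^(28n) / (28n)^(28n) ~ sqrt(2π·28n).
Dividing by n^2: sqrt(2π·28n) / n^2 = sqrt(2π·28) · n^((1−4)/2), so the expression behaves like sqrt(2π·28) · n^((1−4)/2) → 0.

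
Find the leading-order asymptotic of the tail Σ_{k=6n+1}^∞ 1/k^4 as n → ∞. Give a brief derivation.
Σ_{k>6n} 1/k^4 ~ 1/(3 · (6n)^3)

Compare to the integral: ∫_{6n}^∞ x^(−4) dx = [−x^(−3)/3]_{6n}^∞ = 1/((4−1)·(6n)^3). Euler-Maclaurin then gives
  Σ_{k>6n} 1/k^4 = ∫_{6n}^∞ dx/x^4 − 1/(2·(6n)^4) + O(1/(6n)^5).
(Equivalently this is ζ(4) − Σ_{k≤6n} 1/k^4.)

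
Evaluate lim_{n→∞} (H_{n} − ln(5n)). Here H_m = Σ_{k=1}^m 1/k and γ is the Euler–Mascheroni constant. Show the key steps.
lim = −ln 5 + γ

By Euler-Maclaurin, H_m = ln m + γ + O(1/m). So
  H_{n} − ln(5n) = ln(n) + γ − ln(5n) + O(1/n)
                       = ln(1/5) + γ + O(1/n).
Hence the limit is ln(1/5) + γ.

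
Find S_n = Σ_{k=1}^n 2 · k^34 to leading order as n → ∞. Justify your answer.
S_n ~ 2 · n^35 / 35

By integral comparison (Euler-Maclaurin), Σ_{k=1}^n 2 · k^34 = 2 · ∫_0^n x^34 dx + O(n^34) = 2 · n^35/35 + O(n^34). (Equivalently, Faulhaber's formula gives the same leading term.)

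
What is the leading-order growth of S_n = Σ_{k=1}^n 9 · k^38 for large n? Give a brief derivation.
S_n ~ 3 · n^39 / 13

By integral comparison (Euler-Maclaurin), Σ_{k=1}^n 9 · k^38 = 9 · ∫_0^n x^38 dx + O(n^38) = 9 · n^39/39 = 3 · n^39 / 13 + O(n^38). (Equivalently, Faulhaber's formula gives the same leading term.)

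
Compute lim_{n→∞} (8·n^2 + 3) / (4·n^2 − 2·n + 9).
lim = 8/4 = 2

For large n the leading n^2 terms dominate both numerator and denominator. Dividing top and bottom by n^2, every other term tends to 0, leaving 8/4 = 2.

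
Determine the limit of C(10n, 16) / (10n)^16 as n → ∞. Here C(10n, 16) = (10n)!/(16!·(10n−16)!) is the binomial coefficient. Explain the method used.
lim = 1/16! = 1/20922789888000

With N = 10n → ∞: C(N, 16) / N^16 = [N(N−1)…(N−15)] / (16! · N^16) = (1/16!) · 1 · (1 − 1/(10n)) · … · (1 − 15/(10n)). Each factor → 1 as N → ∞, so the limit is 1/16! = 1/20922789888000.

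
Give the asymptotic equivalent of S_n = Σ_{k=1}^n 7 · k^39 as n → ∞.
S_n ~ 7 · n^40 / 40

By integral comparison (Euler-Maclaurin), Σ_{k=1}^n 7 · k^39 = 7 · ∫_0^n x^39 dx + O(n^39) = 7 · n^40/40 + O(n^39). (Equivalently, Faulhaber's formula gives the same leading term.)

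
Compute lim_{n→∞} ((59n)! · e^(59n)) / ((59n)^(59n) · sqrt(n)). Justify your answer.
lim = sqrt(2π·59)

Stirling: (59n)! ~ sqrt(2π·59n) · (59n/e)^(59n). Hence
  (59n)! · e^(59n) / (59n)^(59n) ~ sqrt(2π·59n).
Dividing by sqrt(n): sqrt(2π·59n) / sqrt(n) = sqrt(2π·59) · n^((1−1)/2), so the limit is sqrt(2π·59).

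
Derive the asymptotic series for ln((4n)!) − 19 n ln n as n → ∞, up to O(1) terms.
ln((4n)!) − 19 n ln n = −15 n ln n + 4(ln 4 − 1) n + (1/2) ln(2π·4n) + O(1/n)

Stirling: ln((4n)!) = 4n ln(4n) − 4n + (1/2) ln(2π·4n) + O(1/n).
Expand 4n ln(4n) = 4n (ln n + ln 4) = 4n ln n + 4n ln 4.
Subtract 19n ln n: leading term is (4 − 19) n ln n = −15 n ln n. The next term is 4n ln 4 − 4n = 4(ln 4 − 1) n. Then the (1/2) ln(2π·4n) correction.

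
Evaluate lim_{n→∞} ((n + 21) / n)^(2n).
lim = e^42

Rewrite as (1 + 21/n)^(2n). By the standard limit (1 + x/n)^n → e^x, we have (1 + 21/n)^n → e^21, and raising to the 2nd power gives e^42.
More precisely, ln[(1 + 21/n)^(2n)] = 2n · ln(1 + 21/n) = 2n · (21/n + O(1/n^2)) = 42 + O(1/n) → 42.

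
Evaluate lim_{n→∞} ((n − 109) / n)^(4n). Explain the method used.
lim = e^(−436)

Rewrite as (1 − 109/n)^(4n). By the standard limit (1 + x/n)^n → e^x, we have (1 − 109/n)^n → e^(−109), and raising to the 4th power gives e^(−436).
More precisely, ln[(1 − 109/n)^(4n)] = 4n · ln(1 − 109/n) = 4n · (-109/n + O(1/n^2)) = -436 + O(1/n) → -436.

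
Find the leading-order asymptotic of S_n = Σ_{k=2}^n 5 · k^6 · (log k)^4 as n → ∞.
S_n ~ 5 · n^7 · (log n)^4 / 7

By integral comparison, S_n = ∫_1^n 5 · x^6 · (log x)^4 dx + O(n^6 · (log n)^4). For the integral, the leading term of ∫_1^n x^6 (log x)^4 dx is n^7/7 · (log n)^4 (by repeated integration by parts; each step lowers the log-exponent and produces a relatively O(1/log n) correction). Hence S_n ~ 5 · n^7 · (log n)^4 / 7.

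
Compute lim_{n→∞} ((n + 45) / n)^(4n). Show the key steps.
lim = e^180

Rewrite as (1 + 45/n)^(4n). By the standard limit (1 + x/n)^n → e^x, we have (1 + 45/n)^n → e^45, and raising to the 4th power gives e^180.
More precisely, ln[(1 + 45/n)^(4n)] = 4n · ln(1 + 45/n) = 4n · (45/n + O(1/n^2)) = 180 + O(1/n) → 180.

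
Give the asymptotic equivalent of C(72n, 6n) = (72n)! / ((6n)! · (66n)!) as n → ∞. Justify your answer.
C(72n, 6n) ~ (8916100448256/285311670611)^(6n) · sqrt(6/(11π·6n))

Write N = 6n. Apply Stirling to each factorial:
  (12N)! ~ sqrt(2π·12N) · (12N/e)^(12N),
  N! ~ sqrt(2π N) · (N/e)^N,
  (11N)! ~ sqrt(2π·11N) · (11N/e)^(11N).
The exponential factors combine to (12N)^(12N) / (N^N · (11N)^(11N)) = 12^(12N)/11^(11N) = (12^12/11^11)^N = (8916100448256/285311670611)^N.
The square-root prefactors combine to sqrt(2π·12N) / (sqrt(2π N)·sqrt(2π·11N)) = sqrt(12 / (2π·11·N)) = sqrt(6/(11π·6n)).
Substituting N = 6n: C(72n, 6n) ~ (8916100448256/285311670611)^(6n) · sqrt(6/(11π·6n)).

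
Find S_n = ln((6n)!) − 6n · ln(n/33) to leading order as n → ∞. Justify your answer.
S_n ~ 6n · (ln 198 − 1) + O(ln n)

Stirling: ln((6n)!) = 6n ln(6n) − 6n + O(ln n).
  S_n = 6n ln(6n) − 6n − 6n ln(n/33) + O(ln n)
      = 6n ln(6n) − 6n ln n + 6n ln 33 − 6n + O(ln n)
      = 6n ln 6 + 6n ln 33 − 6n + O(ln n)
      = 6n (ln 198 − 1) + O(ln n).
Numerically ln(198) − 1 ≈ 4.2883.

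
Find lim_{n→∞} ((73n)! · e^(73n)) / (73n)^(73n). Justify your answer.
lim = ∞

Stirling: (73n)! ~ sqrt(2π·73n) · (73n/e)^(73n). Hence
  (73n)! · e^(73n) / (73n)^(73n) ~ sqrt(2π·73n) = sqrt(2π·73) · sqrt(n) → ∞.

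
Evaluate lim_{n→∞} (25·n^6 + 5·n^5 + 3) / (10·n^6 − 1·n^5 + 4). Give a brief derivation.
lim = 25/10 = 5/2

For large n the leading n^6 terms dominate both numerator and denominator. Dividing top and bottom by n^6, every other term tends to 0, leaving 25/10 = 5/2.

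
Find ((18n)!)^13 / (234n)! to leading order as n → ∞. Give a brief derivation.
((18n)!)^13/(234n)! ~ ((2π·18n)^(12/2) / sqrt(13)) · 13^(−13·18n)  →  0

Write N = 18n. Stirling: N! ~ sqrt(2π N)(N/e)^N and (13N)! ~ sqrt(2π·13N)·(13N/e)^(13N).
  (N!)^13/(13N)! ~ (2π N)^(13/2) (N/e)^(13N) / [sqrt(2π·13N) (13N/e)^(13N)]
     = (2π N)^(13/2) / sqrt(2π·13N) · (N/(13N))^(13N)
     = (2π N)^((13−1)/2) / sqrt(13) · 13^(−13N).
Since 13^13 > 1, the factor 13^(−13N) decays exponentially, so the ratio → 0. Substituting N = 18n gives the stated form.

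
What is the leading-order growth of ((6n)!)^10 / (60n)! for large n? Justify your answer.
((6n)!)^10/(60n)! ~ ((2π·6n)^(9/2) / sqrt(10)) · 10^(−10·6n)  →  0

Write N = 6n. Stirling: N! ~ sqrt(2π N)(N/e)^N and (10N)! ~ sqrt(2π·10N)·(10N/e)^(10N).
  (N!)^10/(10N)! ~ (2π N)^(10/2) (N/e)^(10N) / [sqrt(2π·10N) (10N/e)^(10N)]
     = (2π N)^(10/2) / sqrt(2π·10N) · (N/(10N))^(10N)
     = (2π N)^((10−1)/2) / sqrt(10) · 10^(−10N).
Since 10^10 > 1, the factor 10^(−10N) decays exponentially, so the ratio → 0. Substituting N = 6n gives the stated form.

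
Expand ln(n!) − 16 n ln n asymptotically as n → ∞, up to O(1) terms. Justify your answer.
ln(n!) − 16 n ln n = −15 n ln n − n + (1/2) ln(2π n) + O(1/n)

Stirling: ln((n)!) = n ln(n) − n + (1/2) ln(2π·n) + O(1/n).
Here n ln(n) = n ln n.
Subtract 16n ln n: leading term is (1 − 16) n ln n = −15 n ln n. The next term is −n. Then the (1/2) ln(2π·n) correction.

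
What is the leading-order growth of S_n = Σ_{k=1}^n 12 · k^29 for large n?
S_n ~ 2 · n^30 / 5

By integral comparison (Euler-Maclaurin), Σ_{k=1}^n 12 · k^29 = 12 · ∫_0^n x^29 dx + O(n^29) = 12 · n^30/30 = 2 · n^30 / 5 + O(n^29). (Equivalently, Faulhaber's formula gives the same leading term.)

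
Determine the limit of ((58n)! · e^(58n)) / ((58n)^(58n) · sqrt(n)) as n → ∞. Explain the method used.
lim = sqrt(2π·58)

Stirling: (58n)! ~ sqrt(2π·58n) · (58n/e)^(58n). Hence
  (58n)! · e^(58n) / (58n)^(58n) ~ sqrt(2π·58n).
Dividing by sqrt(n): sqrt(2π·58n) / sqrt(n) = sqrt(2π·58) · n^((1−1)/2), so the limit is sqrt(2π·58).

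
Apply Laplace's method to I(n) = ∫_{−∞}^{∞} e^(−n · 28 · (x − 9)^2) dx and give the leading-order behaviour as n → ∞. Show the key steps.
I(n) = sqrt(π/(28n))

Here φ(x) = 28 · (x − 9)^2 has its unique minimum at x* = 9 with φ(x*) = 0 and φ''(x*) = 56. Laplace's method gives
  I(n) ~ e^(−n φ(x*)) · sqrt(2π / (n · φ''(x*))) = sqrt(2π / (56n)) = sqrt(π/(28n)).
This is exact: substituting u = (x − 9)·sqrt(28n) gives I(n) = (1/sqrt(28n)) ∫_{−∞}^{∞} e^(−u^2) du = sqrt(π/(28n)).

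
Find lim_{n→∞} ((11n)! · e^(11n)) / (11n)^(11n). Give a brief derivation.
lim = ∞

Stirling: (11n)! ~ sqrt(2π·11n) · (11n/e)^(11n). Hence
  (11n)! · e^(11n) / (11n)^(11n) ~ sqrt(2π·11n) = sqrt(2π·11) · sqrt(n) → ∞.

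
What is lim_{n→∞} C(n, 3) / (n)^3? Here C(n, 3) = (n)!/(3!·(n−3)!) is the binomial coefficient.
lim = 1/3! = 1/6

With N = n → ∞: C(N, 3) / N^3 = [N(N−1)…(N−2)] / (3! · N^3) = (1/3!) · 1 · (1 − 1/n) · (1 − 2/n). Each factor → 1 as N → ∞, so the limit is 1/3! = 1/6.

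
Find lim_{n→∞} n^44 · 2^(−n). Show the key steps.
lim = 0

Exponentials with base > 1 dominate every fixed polynomial: for any fixed c, n^c / 2^n → 0 as n → ∞ (e.g. by the ratio test, or by writing 2^n = e^(n ln 2) and noting e^(n ln 2) / n^c → ∞). Hence n^44 · 2^(−n) = n^44 / 2^n → 0.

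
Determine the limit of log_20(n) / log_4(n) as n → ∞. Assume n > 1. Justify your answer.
lim = ln(4) / ln(20) = log_20(4)

Change of base: log_20(n) = ln n / ln 20 and log_4(n) = ln n / ln 4. The ratio is (ln n / ln 20) · (ln 4 / ln n) = ln 4 / ln 20, a constant independent of n. So the limit is ln 4 / ln 20 = log_20(4).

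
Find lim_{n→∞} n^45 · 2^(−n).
lim = 0

Exponentials with base > 1 dominate every fixed polynomial: for any fixed c, n^c / 2^n → 0 as n → ∞ (e.g. by the ratio test, or by writing 2^n = e^(n ln 2) and noting e^(n ln 2) / n^c → ∞). Hence n^45 · 2^(−n) = n^45 / 2^n → 0.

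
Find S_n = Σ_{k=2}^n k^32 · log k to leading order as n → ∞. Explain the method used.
S_n ~ n^33 log n / 33 − n^33 / 1089

By integral comparison, S_n = ∫_1^n x^32 · log x dx + O(n^32 · log n). For the integral, ∫ x^32 log x dx = n^33 log n / 33 − n^33/1089 (integration by parts). Hence S_n ~ n^33 log n / 33 − n^33 / 1089.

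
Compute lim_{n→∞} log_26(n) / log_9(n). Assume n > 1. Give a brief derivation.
lim = ln(9) / ln(26) = log_26(9)

Change of base: log_26(n) = ln n / ln 26 and log_9(n) = ln n / ln 9. The ratio is (ln n / ln 26) · (ln 9 / ln n) = ln 9 / ln 26, a constant independent of n. So the limit is ln 9 / ln 26 = log_26(9).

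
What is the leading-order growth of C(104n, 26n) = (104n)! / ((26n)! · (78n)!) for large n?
C(104n, 26n) ~ (256/27)^(26n) · sqrt(2/(3π·26n))

Write N = 26n. Apply Stirling to each factorial:
  (4N)! ~ sqrt(2π·4N) · (4N/e)^(4N),
  N! ~ sqrt(2π N) · (N/e)^N,
  (3N)! ~ sqrt(2π·3N) · (3N/e)^(3N).
The exponential factors combine to (4N)^(4N) / (N^N · (3N)^(3N)) = 4^(4N)/3^(3N) = (4^4/3^3)^N = (256/27)^N.
The square-root prefactors combine to sqrt(2π·4N) / (sqrt(2π N)·sqrt(2π·3N)) = sqrt(4 / (2π·3·N)) = sqrt(2/(3π·26n)).
Substituting N = 26n: C(104n, 26n) ~ (256/27)^(26n) · sqrt(2/(3π·26n)).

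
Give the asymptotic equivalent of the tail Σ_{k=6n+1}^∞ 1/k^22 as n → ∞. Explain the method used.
Σ_{k>6n} 1/k^22 ~ 1/(21 · (6n)^21)

Compare to the integral: ∫_{6n}^∞ x^(−22) dx = [−x^(−21)/21]_{6n}^∞ = 1/((22−1)·(6n)^21). Euler-Maclaurin then gives
  Σ_{k>6n} 1/k^22 = ∫_{6n}^∞ dx/x^22 − 1/(2·(6n)^22) + O(1/(6n)^23).
(Equivalently this is ζ(22) − Σ_{k≤6n} 1/k^22.)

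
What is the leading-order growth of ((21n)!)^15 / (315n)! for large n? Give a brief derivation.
((21n)!)^15/(315n)! ~ ((2π·21n)^(14/2) / sqrt(15)) · 15^(−15·21n)  →  0

Write N = 21n. Stirling: N! ~ sqrt(2π N)(N/e)^N and (15N)! ~ sqrt(2π·15N)·(15N/e)^(15N).
  (N!)^15/(15N)! ~ (2π N)^(15/2) (N/e)^(15N) / [sqrt(2π·15N) (15N/e)^(15N)]
     = (2π N)^(15/2) / sqrt(2π·15N) · (N/(15N))^(15N)
     = (2π N)^((15−1)/2) / sqrt(15) · 15^(−15N).
Since 15^15 > 1, the factor 15^(−15N) decays exponentially, so the ratio → 0. Substituting N = 21n gives the stated form.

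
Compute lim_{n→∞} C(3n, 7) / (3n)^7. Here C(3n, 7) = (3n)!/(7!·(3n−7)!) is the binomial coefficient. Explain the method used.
lim = 1/7! = 1/5040

With N = 3n → ∞: C(N, 7) / N^7 = [N(N−1)…(N−6)] / (7! · N^7) = (1/7!) · 1 · (1 − 1/(3n)) · … · (1 − 6/(3n)). Each factor → 1 as N → ∞, so the limit is 1/7! = 1/5040.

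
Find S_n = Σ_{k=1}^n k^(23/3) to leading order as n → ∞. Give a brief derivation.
S_n ~ (3/26) · n^(26/3)

Integral comparison: Σ_{k=1}^n k^(23/3) = ∫_0^n x^(23/3) dx + O(n^(23/3)). The integral is n^(1 + 23/3) / (1 + 23/3) = n^((23+3)/3) / ((23+3)/3) = (3/26) · n^(26/3).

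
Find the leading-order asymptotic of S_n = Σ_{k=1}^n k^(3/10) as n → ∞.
S_n ~ (10/13) · n^(13/10)

Integral comparison: Σ_{k=1}^n k^(3/10) = ∫_0^n x^(3/10) dx + O(n^(3/10)). The integral is n^(1 + 3/10) / (1 + 3/10) = n^((3+10)/10) / ((3+10)/10) = (10/13) · n^(13/10).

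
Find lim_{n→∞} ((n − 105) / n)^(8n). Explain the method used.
lim = e^(−840)

Rewrite as (1 − 105/n)^(8n). By the standard limit (1 + x/n)^n → e^x, we have (1 − 105/n)^n → e^(−105), and raising to the 8th power gives e^(−840).
More precisely, ln[(1 − 105/n)^(8n)] = 8n · ln(1 − 105/n) = 8n · (-105/n + O(1/n^2)) = -840 + O(1/n) → -840.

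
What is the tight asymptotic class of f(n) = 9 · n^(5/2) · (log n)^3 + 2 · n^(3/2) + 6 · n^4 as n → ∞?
f(n) ∈ Θ(n^4)

Compare the terms by growth order. For large n, n^a · (log n)^b dominates n^a' · (log n)^b' iff a > a', or (a = a' and b > b'). Ranking the 3 terms shows the dominant one is 6 · n^4. Hence f(n) ∈ Θ(n^4).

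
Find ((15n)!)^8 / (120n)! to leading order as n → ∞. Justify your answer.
((15n)!)^8/(120n)! ~ ((2π·15n)^(7/2) / sqrt(8)) · 8^(−8·15n)  →  0

Write N = 15n. Stirling: N! ~ sqrt(2π N)(N/e)^N and (8N)! ~ sqrt(2π·8N)·(8N/e)^(8N).
  (N!)^8/(8N)! ~ (2π N)^(8/2) (N/e)^(8N) / [sqrt(2π·8N) (8N/e)^(8N)]
     = (2π N)^(8/2) / sqrt(2π·8N) · (N/(8N))^(8N)
     = (2π N)^((8−1)/2) / sqrt(8) · 8^(−8N).
Since 8^8 > 1, the factor 8^(−8N) decays exponentially, so the ratio → 0. Substituting N = 15n gives the stated form.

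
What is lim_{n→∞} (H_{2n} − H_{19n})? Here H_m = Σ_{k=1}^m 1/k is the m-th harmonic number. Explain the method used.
lim = ln(2/19)

Euler-Maclaurin gives H_m = ln m + γ + 1/(2m) + O(1/m^2). The γ and O(1/m) terms cancel in the difference:
  H_{2n} − H_{19n} = ln(2n) − ln(19n) + O(1/n) = ln(2/19) + O(1/n).
Hence the limit is ln(2/19).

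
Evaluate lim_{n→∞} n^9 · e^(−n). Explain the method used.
lim = 0

Exponentials with base > 1 dominate every fixed polynomial: for any fixed c, n^c / e^n → 0 as n → ∞ (e.g. by the ratio test, or since e^n grows faster than any power of n). Hence n^9 · e^(−n) = n^9 / e^n → 0.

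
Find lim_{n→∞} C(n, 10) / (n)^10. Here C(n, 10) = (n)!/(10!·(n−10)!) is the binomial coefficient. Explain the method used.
lim = 1/10! = 1/3628800

With N = n → ∞: C(N, 10) / N^10 = [N(N−1)…(N−9)] / (10! · N^10) = (1/10!) · 1 · (1 − 1/n) · … · (1 − 9/n). Each factor → 1 as N → ∞, so the limit is 1/10! = 1/3628800.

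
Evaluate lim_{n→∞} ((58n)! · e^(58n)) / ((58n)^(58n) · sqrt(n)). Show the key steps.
lim = sqrt(2π·58)

Stirling: (58n)! ~ sqrt(2π·58n) · (58n/e)^(58n). Hence
  (58n)! · e^(58n) / (58n)^(58n) ~ sqrt(2π·58n).
Dividing by sqrt(n): sqrt(2π·58n) / sqrt(n) = sqrt(2π·58) · n^((1−1)/2), so the limit is sqrt(2π·58).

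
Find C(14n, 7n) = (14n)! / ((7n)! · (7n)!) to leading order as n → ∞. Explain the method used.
C(14n, 7n) ~ (4)^(7n) · sqrt(1/(π·7n))

Write N = 7n. Apply Stirling to each factorial:
  (2N)! ~ sqrt(2π·2N) · (2N/e)^(2N),
  N! ~ sqrt(2π N) · (N/e)^N,
  (1N)! ~ sqrt(2π·1N) · (1N/e)^(1N).
The exponential factors combine to (2N)^(2N) / (N^N · (1N)^(1N)) = 2^(2N)/1^(1N) = (2^2/1^1)^N = (4)^N.
The square-root prefactors combine to sqrt(2π·2N) / (sqrt(2π N)·sqrt(2π·1N)) = sqrt(2 / (2π·1·N)) = sqrt(1/(π·7n)).
Substituting N = 7n: C(14n, 7n) ~ (4)^(7n) · sqrt(1/(π·7n)).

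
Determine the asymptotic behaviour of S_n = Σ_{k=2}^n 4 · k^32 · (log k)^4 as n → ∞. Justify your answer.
S_n ~ 4 · n^33 · (log n)^4 / 33

By integral comparison, S_n = ∫_1^n 4 · x^32 · (log x)^4 dx + O(n^32 · (log n)^4). For the integral, the leading term of ∫_1^n x^32 (log x)^4 dx is n^33/33 · (log n)^4 (by repeated integration by parts; each step lowers the log-exponent and produces a relatively O(1/log n) correction). Hence S_n ~ 4 · n^33 · (log n)^4 / 33.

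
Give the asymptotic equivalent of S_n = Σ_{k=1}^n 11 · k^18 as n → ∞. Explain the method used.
S_n ~ 11 · n^19 / 19

By integral comparison (Euler-Maclaurin), Σ_{k=1}^n 11 · k^18 = 11 · ∫_0^n x^18 dx + O(n^18) = 11 · n^19/19 + O(n^18). (Equivalently, Faulhaber's formula gives the same leading term.)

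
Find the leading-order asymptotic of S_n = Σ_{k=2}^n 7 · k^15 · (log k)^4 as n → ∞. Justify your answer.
S_n ~ 7 · n^16 · (log n)^4 / 16

By integral comparison, S_n = ∫_1^n 7 · x^15 · (log x)^4 dx + O(n^15 · (log n)^4). For the integral, the leading term of ∫_1^n x^15 (log x)^4 dx is n^16/16 · (log n)^4 (by repeated integration by parts; each step lowers the log-exponent and produces a relatively O(1/log n) correction). Hence S_n ~ 7 · n^16 · (log n)^4 / 16.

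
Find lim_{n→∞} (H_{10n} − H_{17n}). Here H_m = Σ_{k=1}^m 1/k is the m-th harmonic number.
lim = ln(10/17)

Euler-Maclaurin gives H_m = ln m + γ + 1/(2m) + O(1/m^2). The γ and O(1/m) terms cancel in the difference:
  H_{10n} − H_{17n} = ln(10n) − ln(17n) + O(1/n) = ln(10/17) + O(1/n).
Hence the limit is ln(10/17).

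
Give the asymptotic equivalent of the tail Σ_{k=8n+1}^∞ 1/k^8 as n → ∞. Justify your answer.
Σ_{k>8n} 1/k^8 ~ 1/(7 · (8n)^7)

Compare to the integral: ∫_{8n}^∞ x^(−8) dx = [−x^(−7)/7]_{8n}^∞ = 1/((8−1)·(8n)^7). Euler-Maclaurin then gives
  Σ_{k>8n} 1/k^8 = ∫_{8n}^∞ dx/x^8 − 1/(2·(8n)^8) + O(1/(8n)^9).
(Equivalently this is ζ(8) − Σ_{k≤8n} 1/k^8.)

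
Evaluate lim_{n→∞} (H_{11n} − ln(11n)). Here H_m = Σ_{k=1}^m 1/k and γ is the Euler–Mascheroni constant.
lim = γ

By Euler-Maclaurin, H_m = ln m + γ + O(1/m). So
  H_{11n} − ln(11n) = ln(11n) + γ − ln(11n) + O(1/n)
                       = ln(11/11) + γ + O(1/n).
Hence the limit is γ (since ln 1 = 0).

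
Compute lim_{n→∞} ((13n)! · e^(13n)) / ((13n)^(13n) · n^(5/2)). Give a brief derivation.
lim = 0

Stirling: (13n)! ~ sqrt(2π·13n) · (13n/e)^(13n). Hence
  (13n)! · e^(13n) / (13n)^(13n) ~ sqrt(2π·13n).
Dividing by n^(5/2): sqrt(2π·13n) / n^(5/2) = sqrt(2π·13) · n^((1−5)/2), so the expression behaves like sqrt(2π·13) · n^((1−5)/2) → 0.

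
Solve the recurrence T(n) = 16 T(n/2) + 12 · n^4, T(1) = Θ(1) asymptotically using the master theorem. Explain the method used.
T(n) = Θ(n^4 log n)

log_2 16 = 4, and f(n) = 12 · n^4 = Θ(n^(log_2 16)). This is Case 2 of the master theorem: T(n) = Θ(f(n) · log n) = Θ(n^4 log n).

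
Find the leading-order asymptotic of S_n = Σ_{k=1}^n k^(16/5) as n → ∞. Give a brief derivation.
S_n ~ (5/21) · n^(21/5)

Integral comparison: Σ_{k=1}^n k^(16/5) = ∫_0^n x^(16/5) dx + O(n^(16/5)). The integral is n^(1 + 16/5) / (1 + 16/5) = n^((16+5)/5) / ((16+5)/5) = (5/21) · n^(21/5).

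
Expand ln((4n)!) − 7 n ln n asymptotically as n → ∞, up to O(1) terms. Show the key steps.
ln((4n)!) − 7 n ln n = −3 n ln n + 4(ln 4 − 1) n + (1/2) ln(2π·4n) + O(1/n)

Stirling: ln((4n)!) = 4n ln(4n) − 4n + (1/2) ln(2π·4n) + O(1/n).
Expand 4n ln(4n) = 4n (ln n + ln 4) = 4n ln n + 4n ln 4.
Subtract 7n ln n: leading term is (4 − 7) n ln n = −3 n ln n. The next term is 4n ln 4 − 4n = 4(ln 4 − 1) n. Then the (1/2) ln(2π·4n) correction.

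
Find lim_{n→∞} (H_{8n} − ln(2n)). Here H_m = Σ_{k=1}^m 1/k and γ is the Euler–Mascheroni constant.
lim = ln 4 + γ

By Euler-Maclaurin, H_m = ln m + γ + O(1/m). So
  H_{8n} − ln(2n) = ln(8n) + γ − ln(2n) + O(1/n)
                       = ln(8/2) + γ + O(1/n).
Hence the limit is ln(8/2) + γ (= ln 4).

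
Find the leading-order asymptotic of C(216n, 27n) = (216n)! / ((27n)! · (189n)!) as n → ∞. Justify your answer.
C(216n, 27n) ~ (16777216/823543)^(27n) · sqrt(4/(7π·27n))

Write N = 27n. Apply Stirling to each factorial:
  (8N)! ~ sqrt(2π·8N) · (8N/e)^(8N),
  N! ~ sqrt(2π N) · (N/e)^N,
  (7N)! ~ sqrt(2π·7N) · (7N/e)^(7N).
The exponential factors combine to (8N)^(8N) / (N^N · (7N)^(7N)) = 8^(8N)/7^(7N) = (8^8/7^7)^N = (16777216/823543)^N.
The square-root prefactors combine to sqrt(2π·8N) / (sqrt(2π N)·sqrt(2π·7N)) = sqrt(8 / (2π·7·N)) = sqrt(4/(7π·27n)).
Substituting N = 27n: C(216n, 27n) ~ (16777216/823543)^(27n) · sqrt(4/(7π·27n)).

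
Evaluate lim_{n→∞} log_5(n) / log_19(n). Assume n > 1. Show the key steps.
lim = ln(19) / ln(5) = log_5(19)

Change of base: log_5(n) = ln n / ln 5 and log_19(n) = ln n / ln 19. The ratio is (ln n / ln 5) · (ln 19 / ln n) = ln 19 / ln 5, a constant independent of n. So the limit is ln 19 / ln 5 = log_5(19).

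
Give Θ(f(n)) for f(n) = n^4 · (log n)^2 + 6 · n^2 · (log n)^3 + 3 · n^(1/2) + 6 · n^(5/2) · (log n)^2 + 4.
f(n) ∈ Θ(n^4 · (log n)^2)

Compare the terms by growth order. For large n, n^a · (log n)^b dominates n^a' · (log n)^b' iff a > a', or (a = a' and b > b'). Ranking the 5 terms shows the dominant one is n^4 · (log n)^2. Hence f(n) ∈ Θ(n^4 · (log n)^2).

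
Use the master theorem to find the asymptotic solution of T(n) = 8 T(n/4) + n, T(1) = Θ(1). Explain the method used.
T(n) = Θ(n^(log_4 8))

Master theorem: compare f(n) = n to n^(log_4 8) where log_4 8 ≈ 1.500. Since 1 < log_4 8, we have f(n) = O(n^(log_4 8 − ε)) for some ε > 0 — Case 1. Hence T(n) = Θ(n^(log_4 8)).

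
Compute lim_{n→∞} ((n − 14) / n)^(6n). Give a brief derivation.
lim = e^(−84)

Rewrite as (1 − 14/n)^(6n). By the standard limit (1 + x/n)^n → e^x, we have (1 − 14/n)^n → e^(−14), and raising to the 6th power gives e^(−84).
More precisely, ln[(1 − 14/n)^(6n)] = 6n · ln(1 − 14/n) = 6n · (-14/n + O(1/n^2)) = -84 + O(1/n) → -84.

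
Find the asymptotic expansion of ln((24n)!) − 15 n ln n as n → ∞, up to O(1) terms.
ln((24n)!) − 15 n ln n = 9 n ln n + 24(ln 24 − 1) n + (1/2) ln(2π·24n) + O(1/n)

Stirling: ln((24n)!) = 24n ln(24n) − 24n + (1/2) ln(2π·24n) + O(1/n).
Expand 24n ln(24n) = 24n (ln n + ln 24) = 24n ln n + 24n ln 24.
Subtract 15n ln n: leading term is (24 − 15) n ln n = 9 n ln n. The next term is 24n ln 24 − 24n = 24(ln 24 − 1) n. Then the (1/2) ln(2π·24n) correction.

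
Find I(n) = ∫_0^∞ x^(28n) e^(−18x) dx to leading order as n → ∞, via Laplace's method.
I(n) ~ (sqrt(2π·28n) / 18) · (28n/(18e))^(28n)

Write the integrand as exp(28n ln x − 18x) and set f(x) = 28n ln x − 18x. Then f'(x) = 28n/x − 18 = 0 at x* = 28n/18, and f''(x*) = −28n/x*^2 = −18^2/(28n). Laplace's method (interior maximum) gives
  I(n) ~ e^(f(x*)) · sqrt(2π / |f''(x*)|)
        = exp(28n ln(28n/18) − 28n) · sqrt(2π · 28n / 18^2)
        = (28n/18)^(28n) e^(−28n) · sqrt(2π·28n) / 18
        = (sqrt(2π·28n) / 18) · (28n/(18e))^(28n).
This matches Γ(28n+1)/18^(28n+1) with Stirling applied to Γ.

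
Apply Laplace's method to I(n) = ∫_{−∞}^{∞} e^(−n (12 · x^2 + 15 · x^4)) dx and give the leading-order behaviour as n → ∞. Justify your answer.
I(n) ~ sqrt(π/(12n))

φ(x) = 12 · x^2 + 15 · x^4 has its unique global minimum at x* = 0 (since φ'(x) = 24x + 60x^3 = 0 only at x = 0 for real x with both coefficients positive, and φ → ∞ as |x| → ∞). At x* = 0, φ(0) = 0 and φ''(0) = 24. Laplace's method then gives
  I(n) ~ sqrt(2π / (n · φ''(0))) · e^(−n φ(0)) = sqrt(2π / (24n)) = sqrt(π/(12n)).
The 15 · x^4 term contributes only at subleading order (an O(1/n) relative correction).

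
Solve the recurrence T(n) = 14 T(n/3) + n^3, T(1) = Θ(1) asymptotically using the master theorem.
T(n) = Θ(n^3)

log_3 14 ≈ 2.402. f(n) = n^3 dominates n^(log_3 14) since 3 > 2.402, and the regularity condition a·f(n/b) = 14·(n/3)^3 = (14/27)·n^3 ≤ c·f(n) holds with c = 14/27 ≈ 0.519 < 1. So this is Case 3: T(n) = Θ(f(n)) = Θ(n^3).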